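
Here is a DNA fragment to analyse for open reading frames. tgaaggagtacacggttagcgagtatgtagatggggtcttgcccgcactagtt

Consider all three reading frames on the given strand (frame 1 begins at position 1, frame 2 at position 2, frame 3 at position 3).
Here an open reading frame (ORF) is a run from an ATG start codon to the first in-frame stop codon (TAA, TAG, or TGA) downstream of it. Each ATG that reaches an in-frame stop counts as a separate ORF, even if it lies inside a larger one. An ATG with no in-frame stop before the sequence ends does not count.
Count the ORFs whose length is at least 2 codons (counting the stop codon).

Frame 1: TGA AGG AGT ACA CGG TTA GCG AGT ATG TAG ATG GGG TCT TGC CCG CAC TAG — ATG at 25, stop TAG at 28 → 6 nt; ATG at 31, stop TAG at 49 → 21 nt.
Frame 2: GAA GGA GTA CAC GGT TAG CGA GTA TGT AGA TGG GGT CTT GCC CGC ACT AGT — no ATG→stop ORF.
Frame 3: AAG GAG TAC ACG GTT AGC GAG TAT GTA GAT GGG GTC TTG CCC GCA CTA GTT — no ATG→stop ORF.
ORFs ≥ 2 codons: frame 1 25–30 (2 codons), frame 1 31–51 (7 codons). Count = 2.

2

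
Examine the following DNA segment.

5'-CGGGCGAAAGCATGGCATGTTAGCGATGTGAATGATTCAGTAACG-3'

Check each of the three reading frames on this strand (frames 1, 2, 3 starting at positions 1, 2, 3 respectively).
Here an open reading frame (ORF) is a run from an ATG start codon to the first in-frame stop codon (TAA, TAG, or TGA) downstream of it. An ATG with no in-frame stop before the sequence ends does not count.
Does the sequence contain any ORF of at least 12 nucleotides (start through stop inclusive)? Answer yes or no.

Frame 1: CGG GCG AAA GCA TGG CAT GTT AGC GAT GTG AAT GAT TCA GTA ACG — no ATG→stop ORF.
Frame 2: GGG CGA AAG CAT GGC ATG TTA GCG ATG TGA ATG ATT CAG TAA — ATG at 17, stop TGA at 29 → 15 nt; ATG at 26, stop TGA at 29 → 6 nt; ATG at 32, stop TAA at 41 → 12 nt.
Frame 3: GGC GAA AGC ATG GCA TGT TAG CGA TGT GAA TGA TTC AGT AAC — ATG at 12, stop TAG at 21 → 12 nt.
Frame 2 has an ORF of 15 nucleotides (positions 17–31) ≥ 12, so yes.

yes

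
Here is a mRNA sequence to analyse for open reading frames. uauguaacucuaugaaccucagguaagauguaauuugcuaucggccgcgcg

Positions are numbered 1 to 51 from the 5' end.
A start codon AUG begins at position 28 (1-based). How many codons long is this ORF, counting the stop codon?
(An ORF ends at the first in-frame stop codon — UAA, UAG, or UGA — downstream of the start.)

Codons from position 28: AUG (28–30), UAA (31–33).
UAA is the first in-frame stop; that's 2 codons including the stop.

2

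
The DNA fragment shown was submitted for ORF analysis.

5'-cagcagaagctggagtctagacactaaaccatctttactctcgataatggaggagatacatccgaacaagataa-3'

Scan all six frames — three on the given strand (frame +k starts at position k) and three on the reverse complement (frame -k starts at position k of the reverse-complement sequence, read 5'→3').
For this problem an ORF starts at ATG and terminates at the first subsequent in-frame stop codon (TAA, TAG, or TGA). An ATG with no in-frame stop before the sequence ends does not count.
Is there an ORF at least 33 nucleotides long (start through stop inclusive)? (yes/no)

Reverse complement (5'→3'): TTATCTTGTTCGGATGTATCTCCTCCATTATCGAGAGTAAAGATGGTTTAGTGTCTAGACTCCAGCTTCTGCTG
Frame +1: CAG CAG AAG CTG GAG TCT AGA CAC TAA ACC ATC TTT ACT CTC GAT AAT GGA GGA GAT ACA TCC GAA CAA GAT — no ATG→stop ORF.
Frame +2: AGC AGA AGC TGG AGT CTA GAC ACT AAA CCA TCT TTA CTC TCG ATA ATG GAG GAG ATA CAT CCG AAC AAG ATA — no ATG→stop ORF.
Frame +3: GCA GAA GCT GGA GTC TAG ACA CTA AAC CAT CTT TAC TCT CGA TAA TGG AGG AGA TAC ATC CGA ACA AGA TAA — no ATG→stop ORF.
Frame -1: TTA TCT TGT TCG GAT GTA TCT CCT CCA TTA TCG AGA GTA AAG ATG GTT TAG TGT CTA GAC TCC AGC TTC TGC — ATG at 43, stop TAG at 49 → 9 nt.
Frame -2: TAT CTT GTT CGG ATG TAT CTC CTC CAT TAT CGA GAG TAA AGA TGG TTT AGT GTC TAG ACT CCA GCT TCT GCT — ATG at 14, stop TAA at 38 → 27 nt.
Frame -3: ATC TTG TTC GGA TGT ATC TCC TCC ATT ATC GAG AGT AAA GAT GGT TTA GTG TCT AGA CTC CAG CTT CTG CTG — no ATG→stop ORF.
Largest ORF found is 27 nucleotides < 33, so no.

no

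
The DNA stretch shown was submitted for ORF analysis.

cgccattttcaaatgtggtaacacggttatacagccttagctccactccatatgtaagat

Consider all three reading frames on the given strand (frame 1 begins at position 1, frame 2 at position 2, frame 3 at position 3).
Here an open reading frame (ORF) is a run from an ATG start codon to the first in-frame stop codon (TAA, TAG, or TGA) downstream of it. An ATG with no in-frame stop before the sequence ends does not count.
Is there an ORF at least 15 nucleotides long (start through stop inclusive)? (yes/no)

Frame 1: CGC CAT TTT CAA ATG TGG TAA CAC GGT TAT ACA GCC TTA GCT CCA CTC CAT ATG TAA GAT — ATG at 13, stop TAA at 19 → 9 nt; ATG at 52, stop TAA at 55 → 6 nt.
Frame 2: GCC ATT TTC AAA TGT GGT AAC ACG GTT ATA CAG CCT TAG CTC CAC TCC ATA TGT AAG — no ATG→stop ORF.
Frame 3: CCA TTT TCA AAT GTG GTA ACA CGG TTA TAC AGC CTT AGC TCC ACT CCA TAT GTA AGA — no ATG→stop ORF.
Largest ORF found is 9 nucleotides < 15, so no.

no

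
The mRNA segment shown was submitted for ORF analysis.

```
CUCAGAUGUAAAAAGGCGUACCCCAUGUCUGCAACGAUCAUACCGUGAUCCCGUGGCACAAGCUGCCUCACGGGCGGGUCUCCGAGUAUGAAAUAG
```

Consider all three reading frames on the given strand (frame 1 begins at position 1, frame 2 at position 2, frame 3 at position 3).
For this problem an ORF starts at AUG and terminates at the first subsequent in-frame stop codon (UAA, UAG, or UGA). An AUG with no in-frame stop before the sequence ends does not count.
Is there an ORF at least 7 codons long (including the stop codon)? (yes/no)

Frame 1: CUC AGA UGU AAA AAG GCG UAC CCC AUG UCU GCA ACG AUC AUA CCG UGA UCC CGU GGC ACA AGC UGC CUC ACG GGC GGG UCU CCG AGU AUG AAA UAG — AUG at 25, stop UGA at 46 → 24 nt; AUG at 88, stop UAG at 94 → 9 nt.
Frame 2: UCA GAU GUA AAA AGG CGU ACC CCA UGU CUG CAA CGA UCA UAC CGU GAU CCC GUG GCA CAA GCU GCC UCA CGG GCG GGU CUC CGA GUA UGA AAU — no AUG→stop ORF.
Frame 3: CAG AUG UAA AAA GGC GUA CCC CAU GUC UGC AAC GAU CAU ACC GUG AUC CCG UGG CAC AAG CUG CCU CAC GGG CGG GUC UCC GAG UAU GAA AUA — AUG at 6, stop UAA at 9 → 6 nt.
Frame 1 has an ORF of 8 codons (positions 25–48) ≥ 7, so yes.

yes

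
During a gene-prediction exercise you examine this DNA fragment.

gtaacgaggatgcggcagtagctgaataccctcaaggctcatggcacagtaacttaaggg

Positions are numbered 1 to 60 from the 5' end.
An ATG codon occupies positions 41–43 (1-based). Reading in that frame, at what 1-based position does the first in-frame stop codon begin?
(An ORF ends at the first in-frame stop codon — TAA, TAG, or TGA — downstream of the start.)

50

Codons from position 41: ATG (41–43), GCA (44–46), CAG (47–49), TAA (50–52).
TAA is a stop codon; it begins at position 50.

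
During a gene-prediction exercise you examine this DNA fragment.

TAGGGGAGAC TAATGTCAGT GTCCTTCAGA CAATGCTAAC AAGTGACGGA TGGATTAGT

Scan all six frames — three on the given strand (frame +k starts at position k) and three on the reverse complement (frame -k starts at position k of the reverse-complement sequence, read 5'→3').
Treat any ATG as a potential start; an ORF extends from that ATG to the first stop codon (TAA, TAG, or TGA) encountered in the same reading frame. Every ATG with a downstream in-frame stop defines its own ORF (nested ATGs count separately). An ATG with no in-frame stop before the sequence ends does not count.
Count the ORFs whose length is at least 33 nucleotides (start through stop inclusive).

Reverse complement (5'→3'): ACTAATCCATCCGTCACTTGTTAGCATTGTCTGAAGGACACTGACATTAGTCTCCCCTA
Frame +1: TAG GGG AGA CTA ATG TCA GTG TCC TTC AGA CAA TGC TAA CAA GTG ACG GAT GGA TTA — ATG at 13, stop TAA at 37 → 27 nt.
Frame +2: AGG GGA GAC TAA TGT CAG TGT CCT TCA GAC AAT GCT AAC AAG TGA CGG ATG GAT TAG — ATG at 50, stop TAG at 56 → 9 nt.
Frame +3: GGG GAG ACT AAT GTC AGT GTC CTT CAG ACA ATG CTA ACA AGT GAC GGA TGG ATT AGT — no ATG→stop ORF.
Frame -1: ACT AAT CCA TCC GTC ACT TGT TAG CAT TGT CTG AAG GAC ACT GAC ATT AGT CTC CCC — no ATG→stop ORF.
Frame -2: CTA ATC CAT CCG TCA CTT GTT AGC ATT GTC TGA AGG ACA CTG ACA TTA GTC TCC CCT — no ATG→stop ORF.
Frame -3: TAA TCC ATC CGT CAC TTG TTA GCA TTG TCT GAA GGA CAC TGA CAT TAG TCT CCC CTA — no ATG→stop ORF.
No ORF reaches 33 nucleotides. Count = 0.

0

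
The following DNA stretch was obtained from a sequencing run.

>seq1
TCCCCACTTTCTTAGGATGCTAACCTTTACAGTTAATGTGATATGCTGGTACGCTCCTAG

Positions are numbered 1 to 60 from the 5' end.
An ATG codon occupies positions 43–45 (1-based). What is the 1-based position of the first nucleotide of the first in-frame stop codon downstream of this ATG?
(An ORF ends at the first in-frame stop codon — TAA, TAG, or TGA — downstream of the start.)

58

Codons from position 43: ATG (43–45), CTG (46–48), GTA (49–51), CGC (52–54), TCC (55–57), TAG (58–60).
TAG is a stop codon; it begins at position 58.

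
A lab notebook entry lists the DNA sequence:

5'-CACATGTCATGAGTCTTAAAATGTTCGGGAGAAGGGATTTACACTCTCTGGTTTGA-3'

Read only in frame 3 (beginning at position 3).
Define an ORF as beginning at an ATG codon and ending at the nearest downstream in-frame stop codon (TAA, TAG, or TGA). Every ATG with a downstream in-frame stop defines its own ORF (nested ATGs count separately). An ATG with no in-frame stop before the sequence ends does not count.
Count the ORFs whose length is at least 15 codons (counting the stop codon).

Frame 3: CAT GTC ATG AGT CTT AAA ATG TTC GGG AGA AGG GAT TTA CAC TCT CTG GTT TGA — ATG at 9, stop TGA at 54 → 48 nt; ATG at 21, stop TGA at 54 → 36 nt.
ORFs ≥ 15 codons: frame 3 9–56 (16 codons). Count = 1.

1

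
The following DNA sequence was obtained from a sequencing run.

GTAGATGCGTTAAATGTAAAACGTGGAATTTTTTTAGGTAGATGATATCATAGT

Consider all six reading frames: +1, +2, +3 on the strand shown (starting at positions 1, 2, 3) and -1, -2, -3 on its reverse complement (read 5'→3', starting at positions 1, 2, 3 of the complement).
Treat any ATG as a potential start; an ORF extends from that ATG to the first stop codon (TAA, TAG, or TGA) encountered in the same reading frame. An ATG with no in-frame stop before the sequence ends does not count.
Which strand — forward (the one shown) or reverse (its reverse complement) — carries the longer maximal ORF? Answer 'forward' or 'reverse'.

reverse

Reverse complement (5'→3'): ACTATGATATCATCTACCTAAAAAAATTCCACGTTTTACATTTAACGCATCTAC
Frame +1: GTA GAT GCG TTA AAT GTA AAA CGT GGA ATT TTT TTA GGT AGA TGA TAT CAT AGT — no ATG→stop ORF.
Frame +2: TAG ATG CGT TAA ATG TAA AAC GTG GAA TTT TTT TAG GTA GAT GAT ATC ATA — ATG at 5, stop TAA at 11 → 9 nt; ATG at 14, stop TAA at 17 → 6 nt.
Frame +3: AGA TGC GTT AAA TGT AAA ACG TGG AAT TTT TTT AGG TAG ATG ATA TCA TAG — ATG at 42, stop TAG at 51 → 12 nt.
Frame -1: ACT ATG ATA TCA TCT ACC TAA AAA AAT TCC ACG TTT TAC ATT TAA CGC ATC TAC — ATG at 4, stop TAA at 19 → 18 nt.
Frame -2: CTA TGA TAT CAT CTA CCT AAA AAA ATT CCA CGT TTT ACA TTT AAC GCA TCT — no ATG→stop ORF.
Frame -3: TAT GAT ATC ATC TAC CTA AAA AAA TTC CAC GTT TTA CAT TTA ACG CAT CTA — no ATG→stop ORF.
Forward-strand max 12 nt; reverse-strand max 18 nt. The reverse strand has the longer ORF.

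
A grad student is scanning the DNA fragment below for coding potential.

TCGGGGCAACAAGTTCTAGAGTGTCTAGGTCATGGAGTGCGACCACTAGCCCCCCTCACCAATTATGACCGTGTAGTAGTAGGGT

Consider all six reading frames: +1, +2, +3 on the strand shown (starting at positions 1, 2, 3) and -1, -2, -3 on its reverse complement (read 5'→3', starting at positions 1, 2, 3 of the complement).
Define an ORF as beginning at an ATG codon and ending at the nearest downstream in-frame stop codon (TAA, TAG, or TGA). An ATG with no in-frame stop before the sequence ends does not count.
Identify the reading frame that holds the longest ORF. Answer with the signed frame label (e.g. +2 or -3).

+2

Reverse complement (5'→3'): ACCCTACTACTACACGGTCATAATTGGTGAGGGGGGCTAGTGGTCGCACTCCATGACCTAGACACTCTAGAACTTGTTGCCCCGA
Frame +1: TCG GGG CAA CAA GTT CTA GAG TGT CTA GGT CAT GGA GTG CGA CCA CTA GCC CCC CTC ACC AAT TAT GAC CGT GTA GTA GTA GGG — no ATG→stop ORF.
Frame +2: CGG GGC AAC AAG TTC TAG AGT GTC TAG GTC ATG GAG TGC GAC CAC TAG CCC CCC TCA CCA ATT ATG ACC GTG TAG TAG TAG GGT — ATG at 32, stop TAG at 47 → 18 nt; ATG at 65, stop TAG at 74 → 12 nt.
Frame +3: GGG GCA ACA AGT TCT AGA GTG TCT AGG TCA TGG AGT GCG ACC ACT AGC CCC CCT CAC CAA TTA TGA CCG TGT AGT AGT AGG — no ATG→stop ORF.
Frame -1: ACC CTA CTA CTA CAC GGT CAT AAT TGG TGA GGG GGG CTA GTG GTC GCA CTC CAT GAC CTA GAC ACT CTA GAA CTT GTT GCC CCG — no ATG→stop ORF.
Frame -2: CCC TAC TAC TAC ACG GTC ATA ATT GGT GAG GGG GGC TAG TGG TCG CAC TCC ATG ACC TAG ACA CTC TAG AAC TTG TTG CCC CGA — ATG at 53, stop TAG at 59 → 9 nt.
Frame -3: CCT ACT ACT ACA CGG TCA TAA TTG GTG AGG GGG GCT AGT GGT CGC ACT CCA TGA CCT AGA CAC TCT AGA ACT TGT TGC CCC — no ATG→stop ORF.
Longest ORF is 18 nt in frame +2 (positions 32–49).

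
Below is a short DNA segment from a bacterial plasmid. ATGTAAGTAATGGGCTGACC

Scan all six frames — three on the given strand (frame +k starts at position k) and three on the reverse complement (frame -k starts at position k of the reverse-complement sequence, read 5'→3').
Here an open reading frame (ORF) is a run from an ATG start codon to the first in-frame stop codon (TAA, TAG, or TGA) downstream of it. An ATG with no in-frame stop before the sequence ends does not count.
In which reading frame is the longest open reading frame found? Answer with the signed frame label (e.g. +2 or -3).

+1

Reverse complement (5'→3'): GGTCAGCCCATTACTTACAT
Frame +1: ATG TAA GTA ATG GGC TGA — ATG at 1, stop TAA at 4 → 6 nt; ATG at 10, stop TGA at 16 → 9 nt.
Frame +2: TGT AAG TAA TGG GCT GAC — no ATG→stop ORF.
Frame +3: GTA AGT AAT GGG CTG ACC — no ATG→stop ORF.
Frame -1: GGT CAG CCC ATT ACT TAC — no ATG→stop ORF.
Frame -2: GTC AGC CCA TTA CTT ACA — no ATG→stop ORF.
Frame -3: TCA GCC CAT TAC TTA CAT — no ATG→stop ORF.
Longest ORF is 9 nt in frame +1 (positions 10–18).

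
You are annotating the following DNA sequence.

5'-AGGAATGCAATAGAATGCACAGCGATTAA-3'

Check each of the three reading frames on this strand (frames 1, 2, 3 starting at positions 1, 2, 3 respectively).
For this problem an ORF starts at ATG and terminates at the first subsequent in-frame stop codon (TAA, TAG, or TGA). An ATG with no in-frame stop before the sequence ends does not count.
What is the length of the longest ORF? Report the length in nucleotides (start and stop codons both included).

Frame 1: AGG AAT GCA ATA GAA TGC ACA GCG ATT — no ATG→stop ORF.
Frame 2: GGA ATG CAA TAG AAT GCA CAG CGA TTA — ATG at 5, stop TAG at 11 → 9 nt.
Frame 3: GAA TGC AAT AGA ATG CAC AGC GAT TAA — ATG at 15, stop TAA at 27 → 15 nt.
Longest: frame 3, positions 15–29, 15 nt = 5 codons = 4 aa. → 15 nucleotides.

15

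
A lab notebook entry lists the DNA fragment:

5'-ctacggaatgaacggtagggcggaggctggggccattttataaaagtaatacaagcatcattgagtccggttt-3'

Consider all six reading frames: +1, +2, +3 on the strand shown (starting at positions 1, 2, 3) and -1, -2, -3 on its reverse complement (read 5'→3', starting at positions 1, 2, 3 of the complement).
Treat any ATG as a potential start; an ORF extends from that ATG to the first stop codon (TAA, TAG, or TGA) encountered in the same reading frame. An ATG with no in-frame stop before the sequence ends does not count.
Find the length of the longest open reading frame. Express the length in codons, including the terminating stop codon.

Reverse complement (5'→3'): AAACCGGACTCAATGATGCTTGTATTACTTTTATAAAATGGCCCCAGCCTCCGCCCTACCGTTCATTCCGTAG
Frame +1: CTA CGG AAT GAA CGG TAG GGC GGA GGC TGG GGC CAT TTT ATA AAA GTA ATA CAA GCA TCA TTG AGT CCG GTT — no ATG→stop ORF.
Frame +2: TAC GGA ATG AAC GGT AGG GCG GAG GCT GGG GCC ATT TTA TAA AAG TAA TAC AAG CAT CAT TGA GTC CGG TTT — ATG at 8, stop TAA at 41 → 36 nt.
Frame +3: ACG GAA TGA ACG GTA GGG CGG AGG CTG GGG CCA TTT TAT AAA AGT AAT ACA AGC ATC ATT GAG TCC GGT — no ATG→stop ORF.
Frame -1: AAA CCG GAC TCA ATG ATG CTT GTA TTA CTT TTA TAA AAT GGC CCC AGC CTC CGC CCT ACC GTT CAT TCC GTA — ATG at 13, stop TAA at 34 → 24 nt; ATG at 16, stop TAA at 34 → 21 nt.
Frame -2: AAC CGG ACT CAA TGA TGC TTG TAT TAC TTT TAT AAA ATG GCC CCA GCC TCC GCC CTA CCG TTC ATT CCG TAG — ATG at 38, stop TAG at 71 → 36 nt.
Frame -3: ACC GGA CTC AAT GAT GCT TGT ATT ACT TTT ATA AAA TGG CCC CAG CCT CCG CCC TAC CGT TCA TTC CGT — no ATG→stop ORF.
Longest: frame +2, positions 8–43, 36 nt = 12 codons = 11 aa. → 12 codons.

12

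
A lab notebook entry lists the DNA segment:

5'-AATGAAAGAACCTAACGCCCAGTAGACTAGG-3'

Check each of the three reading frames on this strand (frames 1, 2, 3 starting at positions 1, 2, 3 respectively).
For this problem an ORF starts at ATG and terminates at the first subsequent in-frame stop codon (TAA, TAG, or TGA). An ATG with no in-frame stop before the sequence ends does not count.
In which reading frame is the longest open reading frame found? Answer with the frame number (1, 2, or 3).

2

Frame 1: AAT GAA AGA ACC TAA CGC CCA GTA GAC TAG — no ATG→stop ORF.
Frame 2: ATG AAA GAA CCT AAC GCC CAG TAG ACT AGG — ATG at 2, stop TAG at 23 → 24 nt.
Frame 3: TGA AAG AAC CTA ACG CCC AGT AGA CTA — no ATG→stop ORF.
Longest ORF is 24 nt in frame 2 (positions 2–25).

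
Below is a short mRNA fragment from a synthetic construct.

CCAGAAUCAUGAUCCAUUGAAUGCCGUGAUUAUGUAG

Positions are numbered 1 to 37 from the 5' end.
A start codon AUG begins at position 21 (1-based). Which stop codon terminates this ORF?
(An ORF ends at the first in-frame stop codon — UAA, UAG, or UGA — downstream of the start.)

UGA

Codons from position 21: AUG (21–23), CCG (24–26), UGA (27–29).
The first in-frame stop codon is UGA.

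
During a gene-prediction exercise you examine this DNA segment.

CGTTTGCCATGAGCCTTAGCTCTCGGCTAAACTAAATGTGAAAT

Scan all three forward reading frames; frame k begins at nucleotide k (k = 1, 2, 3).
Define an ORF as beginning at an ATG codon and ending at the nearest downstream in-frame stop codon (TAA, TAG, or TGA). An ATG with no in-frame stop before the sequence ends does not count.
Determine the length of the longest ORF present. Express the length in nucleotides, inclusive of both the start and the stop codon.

Frame 1: CGT TTG CCA TGA GCC TTA GCT CTC GGC TAA ACT AAA TGT GAA — no ATG→stop ORF.
Frame 2: GTT TGC CAT GAG CCT TAG CTC TCG GCT AAA CTA AAT GTG AAA — no ATG→stop ORF.
Frame 3: TTT GCC ATG AGC CTT AGC TCT CGG CTA AAC TAA ATG TGA AAT — ATG at 9, stop TAA at 33 → 27 nt; ATG at 36, stop TGA at 39 → 6 nt.
Longest: frame 3, positions 9–35, 27 nt = 9 codons = 8 aa. → 27 nucleotides.

27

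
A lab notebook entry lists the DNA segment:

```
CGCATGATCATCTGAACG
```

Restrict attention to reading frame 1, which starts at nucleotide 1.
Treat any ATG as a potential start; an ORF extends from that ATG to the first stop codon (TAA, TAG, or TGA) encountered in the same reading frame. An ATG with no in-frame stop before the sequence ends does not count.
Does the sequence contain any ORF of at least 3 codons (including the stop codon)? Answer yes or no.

Frame 1: CGC ATG ATC ATC TGA ACG — ATG at 4, stop TGA at 13 → 12 nt.
Frame 1 has an ORF of 4 codons (positions 4–15) ≥ 3, so yes.

yes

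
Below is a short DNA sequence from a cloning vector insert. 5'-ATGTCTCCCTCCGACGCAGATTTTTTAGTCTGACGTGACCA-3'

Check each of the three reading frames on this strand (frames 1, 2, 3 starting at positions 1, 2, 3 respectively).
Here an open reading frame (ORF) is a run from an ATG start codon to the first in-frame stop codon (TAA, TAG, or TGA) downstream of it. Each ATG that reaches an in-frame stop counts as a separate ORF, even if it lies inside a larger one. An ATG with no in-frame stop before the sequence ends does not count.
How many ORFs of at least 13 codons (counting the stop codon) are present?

Frame 1: ATG TCT CCC TCC GAC GCA GAT TTT TTA GTC TGA CGT GAC — ATG at 1, stop TGA at 31 → 33 nt.
Frame 2: TGT CTC CCT CCG ACG CAG ATT TTT TAG TCT GAC GTG ACC — no ATG→stop ORF.
Frame 3: GTC TCC CTC CGA CGC AGA TTT TTT AGT CTG ACG TGA CCA — no ATG→stop ORF.
No ORF reaches 13 codons. Count = 0.

0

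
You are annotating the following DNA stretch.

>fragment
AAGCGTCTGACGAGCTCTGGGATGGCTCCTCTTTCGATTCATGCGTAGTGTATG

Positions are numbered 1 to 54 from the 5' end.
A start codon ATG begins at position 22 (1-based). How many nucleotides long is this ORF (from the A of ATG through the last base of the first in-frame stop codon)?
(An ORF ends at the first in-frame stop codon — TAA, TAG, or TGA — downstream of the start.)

Codons from position 22: ATG (22–24), GCT (25–27), CCT (28–30), CTT (31–33), TCG (34–36), ATT (37–39), CAT (40–42), GCG (43–45), TAG (46–48).
TAG is the first in-frame stop; ORF spans 22–48, 27 nucleotides.

27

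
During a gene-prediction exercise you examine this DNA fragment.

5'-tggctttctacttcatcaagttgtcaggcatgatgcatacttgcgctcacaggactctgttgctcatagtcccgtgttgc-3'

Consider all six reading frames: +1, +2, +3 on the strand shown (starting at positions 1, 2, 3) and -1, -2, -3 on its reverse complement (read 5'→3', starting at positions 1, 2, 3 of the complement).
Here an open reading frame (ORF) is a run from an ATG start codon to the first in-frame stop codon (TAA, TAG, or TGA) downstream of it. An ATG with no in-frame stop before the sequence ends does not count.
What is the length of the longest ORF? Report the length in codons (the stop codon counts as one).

Reverse complement (5'→3'): GCAACACGGGACTATGAGCAACAGAGTCCTGTGAGCGCAAGTATGCATCATGCCTGACAACTTGATGAAGTAGAAAGCCA
Frame +1: TGG CTT TCT ACT TCA TCA AGT TGT CAG GCA TGA TGC ATA CTT GCG CTC ACA GGA CTC TGT TGC TCA TAG TCC CGT GTT — no ATG→stop ORF.
Frame +2: GGC TTT CTA CTT CAT CAA GTT GTC AGG CAT GAT GCA TAC TTG CGC TCA CAG GAC TCT GTT GCT CAT AGT CCC GTG TTG — no ATG→stop ORF.
Frame +3: GCT TTC TAC TTC ATC AAG TTG TCA GGC ATG ATG CAT ACT TGC GCT CAC AGG ACT CTG TTG CTC ATA GTC CCG TGT TGC — no ATG→stop ORF.
Frame -1: GCA ACA CGG GAC TAT GAG CAA CAG AGT CCT GTG AGC GCA AGT ATG CAT CAT GCC TGA CAA CTT GAT GAA GTA GAA AGC — ATG at 43, stop TGA at 55 → 15 nt.
Frame -2: CAA CAC GGG ACT ATG AGC AAC AGA GTC CTG TGA GCG CAA GTA TGC ATC ATG CCT GAC AAC TTG ATG AAG TAG AAA GCC — ATG at 14, stop TGA at 32 → 21 nt; ATG at 50, stop TAG at 71 → 24 nt; ATG at 65, stop TAG at 71 → 9 nt.
Frame -3: AAC ACG GGA CTA TGA GCA ACA GAG TCC TGT GAG CGC AAG TAT GCA TCA TGC CTG ACA ACT TGA TGA AGT AGA AAG CCA — no ATG→stop ORF.
Longest: frame -2, positions 50–73, 24 nt = 8 codons = 7 aa. → 8 codons.

8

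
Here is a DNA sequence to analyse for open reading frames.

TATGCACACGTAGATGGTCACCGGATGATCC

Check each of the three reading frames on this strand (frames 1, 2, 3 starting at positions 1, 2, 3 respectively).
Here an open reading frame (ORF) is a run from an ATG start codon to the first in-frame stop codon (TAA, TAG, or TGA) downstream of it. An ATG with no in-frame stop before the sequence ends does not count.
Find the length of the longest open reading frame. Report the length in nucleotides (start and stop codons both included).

Frame 1: TAT GCA CAC GTA GAT GGT CAC CGG ATG ATC — no ATG→stop ORF.
Frame 2: ATG CAC ACG TAG ATG GTC ACC GGA TGA TCC — ATG at 2, stop TAG at 11 → 12 nt; ATG at 14, stop TGA at 26 → 15 nt.
Frame 3: TGC ACA CGT AGA TGG TCA CCG GAT GAT — no ATG→stop ORF.
Longest: frame 2, positions 14–28, 15 nt = 5 codons = 4 aa. → 15 nucleotides.

15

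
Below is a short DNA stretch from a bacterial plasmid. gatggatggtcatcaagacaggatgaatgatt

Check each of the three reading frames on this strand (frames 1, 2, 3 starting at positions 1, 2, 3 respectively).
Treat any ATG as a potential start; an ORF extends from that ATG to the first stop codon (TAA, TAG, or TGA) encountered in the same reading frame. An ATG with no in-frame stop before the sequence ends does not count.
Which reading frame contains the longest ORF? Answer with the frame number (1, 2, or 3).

Frame 1: GAT GGA TGG TCA TCA AGA CAG GAT GAA TGA — no ATG→stop ORF.
Frame 2: ATG GAT GGT CAT CAA GAC AGG ATG AAT GAT — no ATG→stop ORF.
Frame 3: TGG ATG GTC ATC AAG ACA GGA TGA ATG ATT — ATG at 6, stop TGA at 24 → 21 nt.
Longest ORF is 21 nt in frame 3 (positions 6–26).

3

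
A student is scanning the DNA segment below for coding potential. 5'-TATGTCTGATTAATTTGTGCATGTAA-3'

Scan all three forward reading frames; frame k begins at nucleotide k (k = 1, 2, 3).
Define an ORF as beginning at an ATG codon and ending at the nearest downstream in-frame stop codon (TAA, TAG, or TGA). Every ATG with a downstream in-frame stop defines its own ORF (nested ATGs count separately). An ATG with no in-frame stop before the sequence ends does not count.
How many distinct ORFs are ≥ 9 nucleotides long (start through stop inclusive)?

1

Frame 1: TAT GTC TGA TTA ATT TGT GCA TGT — no ATG→stop ORF.
Frame 2: ATG TCT GAT TAA TTT GTG CAT GTA — ATG at 2, stop TAA at 11 → 12 nt.
Frame 3: TGT CTG ATT AAT TTG TGC ATG TAA — ATG at 21, stop TAA at 24 → 6 nt.
ORFs ≥ 9 nucleotides: frame 2 2–13 (12 nucleotides). Count = 1.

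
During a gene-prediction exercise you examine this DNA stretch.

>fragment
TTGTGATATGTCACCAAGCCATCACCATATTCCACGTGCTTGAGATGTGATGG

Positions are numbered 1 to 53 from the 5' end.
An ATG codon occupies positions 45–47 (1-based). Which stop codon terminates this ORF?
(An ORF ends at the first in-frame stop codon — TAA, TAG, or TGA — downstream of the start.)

Codons from position 45: ATG (45–47), TGA (48–50).
The first in-frame stop codon is TGA.

TGA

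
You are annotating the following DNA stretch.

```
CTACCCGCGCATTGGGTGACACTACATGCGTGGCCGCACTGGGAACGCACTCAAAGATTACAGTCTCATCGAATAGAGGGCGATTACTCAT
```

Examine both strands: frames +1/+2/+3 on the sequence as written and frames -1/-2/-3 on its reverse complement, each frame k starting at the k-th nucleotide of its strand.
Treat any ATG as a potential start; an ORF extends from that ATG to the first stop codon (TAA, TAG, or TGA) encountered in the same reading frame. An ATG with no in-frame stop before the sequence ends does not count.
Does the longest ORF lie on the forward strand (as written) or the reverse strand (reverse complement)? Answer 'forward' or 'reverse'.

forward

Reverse complement (5'→3'): ATGAGTAATCGCCCTCTATTCGATGAGACTGTAATCTTTGAGTGCGTTCCCAGTGCGGCCACGCATGTAGTGTCACCCAATGCGCGGGTAG
Frame +1: CTA CCC GCG CAT TGG GTG ACA CTA CAT GCG TGG CCG CAC TGG GAA CGC ACT CAA AGA TTA CAG TCT CAT CGA ATA GAG GGC GAT TAC TCA — no ATG→stop ORF.
Frame +2: TAC CCG CGC ATT GGG TGA CAC TAC ATG CGT GGC CGC ACT GGG AAC GCA CTC AAA GAT TAC AGT CTC ATC GAA TAG AGG GCG ATT ACT CAT — ATG at 26, stop TAG at 74 → 51 nt.
Frame +3: ACC CGC GCA TTG GGT GAC ACT ACA TGC GTG GCC GCA CTG GGA ACG CAC TCA AAG ATT ACA GTC TCA TCG AAT AGA GGG CGA TTA CTC — no ATG→stop ORF.
Frame -1: ATG AGT AAT CGC CCT CTA TTC GAT GAG ACT GTA ATC TTT GAG TGC GTT CCC AGT GCG GCC ACG CAT GTA GTG TCA CCC AAT GCG CGG GTA — no ATG→stop ORF.
Frame -2: TGA GTA ATC GCC CTC TAT TCG ATG AGA CTG TAA TCT TTG AGT GCG TTC CCA GTG CGG CCA CGC ATG TAG TGT CAC CCA ATG CGC GGG TAG — ATG at 23, stop TAA at 32 → 12 nt; ATG at 65, stop TAG at 68 → 6 nt; ATG at 80, stop TAG at 89 → 12 nt.
Frame -3: GAG TAA TCG CCC TCT ATT CGA TGA GAC TGT AAT CTT TGA GTG CGT TCC CAG TGC GGC CAC GCA TGT AGT GTC ACC CAA TGC GCG GGT — no ATG→stop ORF.
Forward-strand max 51 nt; reverse-strand max 12 nt. The forward strand has the longer ORF.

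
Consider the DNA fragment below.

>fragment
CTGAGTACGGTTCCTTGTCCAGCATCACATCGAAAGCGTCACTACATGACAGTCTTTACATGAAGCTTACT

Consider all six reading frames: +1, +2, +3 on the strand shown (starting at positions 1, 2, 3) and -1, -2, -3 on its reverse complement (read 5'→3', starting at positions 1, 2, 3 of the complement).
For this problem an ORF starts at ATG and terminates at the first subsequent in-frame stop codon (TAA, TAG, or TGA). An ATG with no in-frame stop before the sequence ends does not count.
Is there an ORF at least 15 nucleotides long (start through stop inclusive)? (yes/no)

Reverse complement (5'→3'): AGTAAGCTTCATGTAAAGACTGTCATGTAGTGACGCTTTCGATGTGATGCTGGACAAGGAACCGTACTCAG
Frame +1: CTG AGT ACG GTT CCT TGT CCA GCA TCA CAT CGA AAG CGT CAC TAC ATG ACA GTC TTT ACA TGA AGC TTA — ATG at 46, stop TGA at 61 → 18 nt.
Frame +2: TGA GTA CGG TTC CTT GTC CAG CAT CAC ATC GAA AGC GTC ACT ACA TGA CAG TCT TTA CAT GAA GCT TAC — no ATG→stop ORF.
Frame +3: GAG TAC GGT TCC TTG TCC AGC ATC ACA TCG AAA GCG TCA CTA CAT GAC AGT CTT TAC ATG AAG CTT ACT — no ATG→stop ORF.
Frame -1: AGT AAG CTT CAT GTA AAG ACT GTC ATG TAG TGA CGC TTT CGA TGT GAT GCT GGA CAA GGA ACC GTA CTC — ATG at 25, stop TAG at 28 → 6 nt.
Frame -2: GTA AGC TTC ATG TAA AGA CTG TCA TGT AGT GAC GCT TTC GAT GTG ATG CTG GAC AAG GAA CCG TAC TCA — ATG at 11, stop TAA at 14 → 6 nt.
Frame -3: TAA GCT TCA TGT AAA GAC TGT CAT GTA GTG ACG CTT TCG ATG TGA TGC TGG ACA AGG AAC CGT ACT CAG — ATG at 42, stop TGA at 45 → 6 nt.
Frame +1 has an ORF of 18 nucleotides (positions 46–63) ≥ 15, so yes.

yes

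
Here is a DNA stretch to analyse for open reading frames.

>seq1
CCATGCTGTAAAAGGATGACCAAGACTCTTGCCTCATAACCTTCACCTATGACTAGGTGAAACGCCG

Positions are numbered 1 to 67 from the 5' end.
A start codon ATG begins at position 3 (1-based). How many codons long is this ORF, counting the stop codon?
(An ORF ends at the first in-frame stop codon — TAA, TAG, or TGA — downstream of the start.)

3

Codons from position 3: ATG (3–5), CTG (6–8), TAA (9–11).
TAA is the first in-frame stop; that's 3 codons including the stop.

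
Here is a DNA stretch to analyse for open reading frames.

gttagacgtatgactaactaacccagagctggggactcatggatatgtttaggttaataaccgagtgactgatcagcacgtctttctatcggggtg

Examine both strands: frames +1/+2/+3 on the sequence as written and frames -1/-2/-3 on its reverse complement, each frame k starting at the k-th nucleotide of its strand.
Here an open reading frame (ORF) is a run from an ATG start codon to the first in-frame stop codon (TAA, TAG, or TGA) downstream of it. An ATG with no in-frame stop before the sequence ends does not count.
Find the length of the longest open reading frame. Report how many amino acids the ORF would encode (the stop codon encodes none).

9

Reverse complement (5'→3'): CACCCCGATAGAAAGACGTGCTGATCAGTCACTCGGTTATTAACCTAAACATATCCATGAGTCCCCAGCTCTGGGTTAGTTAGTCATACGTCTAAC
Frame +1: GTT AGA CGT ATG ACT AAC TAA CCC AGA GCT GGG GAC TCA TGG ATA TGT TTA GGT TAA TAA CCG AGT GAC TGA TCA GCA CGT CTT TCT ATC GGG GTG — ATG at 10, stop TAA at 19 → 12 nt.
Frame +2: TTA GAC GTA TGA CTA ACT AAC CCA GAG CTG GGG ACT CAT GGA TAT GTT TAG GTT AAT AAC CGA GTG ACT GAT CAG CAC GTC TTT CTA TCG GGG — no ATG→stop ORF.
Frame +3: TAG ACG TAT GAC TAA CTA ACC CAG AGC TGG GGA CTC ATG GAT ATG TTT AGG TTA ATA ACC GAG TGA CTG ATC AGC ACG TCT TTC TAT CGG GGT — ATG at 39, stop TGA at 66 → 30 nt; ATG at 45, stop TGA at 66 → 24 nt.
Frame -1: CAC CCC GAT AGA AAG ACG TGC TGA TCA GTC ACT CGG TTA TTA ACC TAA ACA TAT CCA TGA GTC CCC AGC TCT GGG TTA GTT AGT CAT ACG TCT AAC — no ATG→stop ORF.
Frame -2: ACC CCG ATA GAA AGA CGT GCT GAT CAG TCA CTC GGT TAT TAA CCT AAA CAT ATC CAT GAG TCC CCA GCT CTG GGT TAG TTA GTC ATA CGT CTA — no ATG→stop ORF.
Frame -3: CCC CGA TAG AAA GAC GTG CTG ATC AGT CAC TCG GTT ATT AAC CTA AAC ATA TCC ATG AGT CCC CAG CTC TGG GTT AGT TAG TCA TAC GTC TAA — ATG at 57, stop TAG at 81 → 27 nt.
Longest: frame +3, positions 39–68, 30 nt = 10 codons = 9 aa. → 9 amino acids.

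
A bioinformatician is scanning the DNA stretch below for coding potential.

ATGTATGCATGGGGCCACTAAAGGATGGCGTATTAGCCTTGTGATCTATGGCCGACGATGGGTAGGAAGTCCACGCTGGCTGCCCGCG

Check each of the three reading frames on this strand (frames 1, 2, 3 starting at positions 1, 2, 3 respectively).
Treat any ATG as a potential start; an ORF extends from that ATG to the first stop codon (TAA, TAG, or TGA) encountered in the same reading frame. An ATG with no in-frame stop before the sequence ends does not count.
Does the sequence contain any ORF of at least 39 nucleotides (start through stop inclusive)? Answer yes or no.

Frame 1: ATG TAT GCA TGG GGC CAC TAA AGG ATG GCG TAT TAG CCT TGT GAT CTA TGG CCG ACG ATG GGT AGG AAG TCC ACG CTG GCT GCC CGC — ATG at 1, stop TAA at 19 → 21 nt; ATG at 25, stop TAG at 34 → 12 nt.
Frame 2: TGT ATG CAT GGG GCC ACT AAA GGA TGG CGT ATT AGC CTT GTG ATC TAT GGC CGA CGA TGG GTA GGA AGT CCA CGC TGG CTG CCC GCG — no ATG→stop ORF.
Frame 3: GTA TGC ATG GGG CCA CTA AAG GAT GGC GTA TTA GCC TTG TGA TCT ATG GCC GAC GAT GGG TAG GAA GTC CAC GCT GGC TGC CCG — ATG at 9, stop TGA at 42 → 36 nt; ATG at 48, stop TAG at 63 → 18 nt.
Largest ORF found is 36 nucleotides < 39, so no.

no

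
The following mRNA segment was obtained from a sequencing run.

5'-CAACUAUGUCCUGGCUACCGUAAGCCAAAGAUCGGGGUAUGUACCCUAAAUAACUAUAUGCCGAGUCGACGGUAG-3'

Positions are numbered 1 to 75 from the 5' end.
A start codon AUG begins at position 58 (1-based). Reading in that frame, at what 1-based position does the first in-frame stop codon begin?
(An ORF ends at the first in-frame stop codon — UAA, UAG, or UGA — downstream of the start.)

Codons from position 58: AUG (58–60), CCG (61–63), AGU (64–66), CGA (67–69), CGG (70–72), UAG (73–75).
UAG is a stop codon; it begins at position 73.

73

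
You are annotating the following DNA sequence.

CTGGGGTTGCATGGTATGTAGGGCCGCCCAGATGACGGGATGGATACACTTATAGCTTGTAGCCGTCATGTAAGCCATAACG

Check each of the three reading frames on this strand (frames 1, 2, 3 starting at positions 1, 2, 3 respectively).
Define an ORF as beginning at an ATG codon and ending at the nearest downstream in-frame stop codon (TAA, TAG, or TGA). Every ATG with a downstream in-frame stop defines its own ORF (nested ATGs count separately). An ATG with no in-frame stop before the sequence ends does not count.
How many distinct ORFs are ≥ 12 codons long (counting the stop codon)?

1

Frame 1: CTG GGG TTG CAT GGT ATG TAG GGC CGC CCA GAT GAC GGG ATG GAT ACA CTT ATA GCT TGT AGC CGT CAT GTA AGC CAT AAC — ATG at 16, stop TAG at 19 → 6 nt.
Frame 2: TGG GGT TGC ATG GTA TGT AGG GCC GCC CAG ATG ACG GGA TGG ATA CAC TTA TAG CTT GTA GCC GTC ATG TAA GCC ATA ACG — ATG at 11, stop TAG at 53 → 45 nt; ATG at 32, stop TAG at 53 → 24 nt; ATG at 68, stop TAA at 71 → 6 nt.
Frame 3: GGG GTT GCA TGG TAT GTA GGG CCG CCC AGA TGA CGG GAT GGA TAC ACT TAT AGC TTG TAG CCG TCA TGT AAG CCA TAA — no ATG→stop ORF.
ORFs ≥ 12 codons: frame 2 11–55 (15 codons). Count = 1.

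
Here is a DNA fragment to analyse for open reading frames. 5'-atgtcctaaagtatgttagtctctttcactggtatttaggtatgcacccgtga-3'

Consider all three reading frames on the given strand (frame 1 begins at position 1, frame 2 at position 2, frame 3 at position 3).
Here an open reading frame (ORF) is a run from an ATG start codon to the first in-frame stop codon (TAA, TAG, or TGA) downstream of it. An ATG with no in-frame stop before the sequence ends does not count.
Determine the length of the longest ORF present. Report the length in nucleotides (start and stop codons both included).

27

Frame 1: ATG TCC TAA AGT ATG TTA GTC TCT TTC ACT GGT ATT TAG GTA TGC ACC CGT — ATG at 1, stop TAA at 7 → 9 nt; ATG at 13, stop TAG at 37 → 27 nt.
Frame 2: TGT CCT AAA GTA TGT TAG TCT CTT TCA CTG GTA TTT AGG TAT GCA CCC GTG — no ATG→stop ORF.
Frame 3: GTC CTA AAG TAT GTT AGT CTC TTT CAC TGG TAT TTA GGT ATG CAC CCG TGA — ATG at 42, stop TGA at 51 → 12 nt.
Longest: frame 1, positions 13–39, 27 nt = 9 codons = 8 aa. → 27 nucleotides.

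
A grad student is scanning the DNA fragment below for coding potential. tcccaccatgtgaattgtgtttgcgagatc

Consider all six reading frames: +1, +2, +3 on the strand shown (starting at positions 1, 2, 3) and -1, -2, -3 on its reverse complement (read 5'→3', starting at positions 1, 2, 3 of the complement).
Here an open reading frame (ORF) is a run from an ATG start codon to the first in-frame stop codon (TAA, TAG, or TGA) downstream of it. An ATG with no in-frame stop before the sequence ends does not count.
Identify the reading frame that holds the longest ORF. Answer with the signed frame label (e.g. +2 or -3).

Reverse complement (5'→3'): GATCTCGCAAACACAATTCACATGGTGGGA
Frame +1: TCC CAC CAT GTG AAT TGT GTT TGC GAG ATC — no ATG→stop ORF.
Frame +2: CCC ACC ATG TGA ATT GTG TTT GCG AGA — ATG at 8, stop TGA at 11 → 6 nt.
Frame +3: CCA CCA TGT GAA TTG TGT TTG CGA GAT — no ATG→stop ORF.
Frame -1: GAT CTC GCA AAC ACA ATT CAC ATG GTG GGA — no ATG→stop ORF.
Frame -2: ATC TCG CAA ACA CAA TTC ACA TGG TGG — no ATG→stop ORF.
Frame -3: TCT CGC AAA CAC AAT TCA CAT GGT GGG — no ATG→stop ORF.
Longest ORF is 6 nt in frame +2 (positions 8–13).

+2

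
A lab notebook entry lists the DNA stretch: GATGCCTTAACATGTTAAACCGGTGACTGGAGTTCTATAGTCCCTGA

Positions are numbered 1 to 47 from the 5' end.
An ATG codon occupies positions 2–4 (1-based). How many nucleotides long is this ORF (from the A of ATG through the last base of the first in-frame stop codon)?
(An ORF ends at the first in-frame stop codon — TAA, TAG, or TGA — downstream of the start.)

9

Codons from position 2: ATG (2–4), CCT (5–7), TAA (8–10).
TAA is the first in-frame stop; ORF spans 2–10, 9 nucleotides.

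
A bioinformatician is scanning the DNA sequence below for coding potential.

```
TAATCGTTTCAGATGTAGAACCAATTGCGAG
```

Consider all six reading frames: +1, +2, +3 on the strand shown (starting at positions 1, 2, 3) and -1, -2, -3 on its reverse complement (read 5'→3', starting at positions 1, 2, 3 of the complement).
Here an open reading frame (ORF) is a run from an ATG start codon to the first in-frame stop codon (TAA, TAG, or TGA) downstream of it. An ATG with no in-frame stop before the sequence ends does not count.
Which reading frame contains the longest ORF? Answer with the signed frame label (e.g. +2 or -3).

Reverse complement (5'→3'): CTCGCAATTGGTTCTACATCTGAAACGATTA
Frame +1: TAA TCG TTT CAG ATG TAG AAC CAA TTG CGA — ATG at 13, stop TAG at 16 → 6 nt.
Frame +2: AAT CGT TTC AGA TGT AGA ACC AAT TGC GAG — no ATG→stop ORF.
Frame +3: ATC GTT TCA GAT GTA GAA CCA ATT GCG — no ATG→stop ORF.
Frame -1: CTC GCA ATT GGT TCT ACA TCT GAA ACG ATT — no ATG→stop ORF.
Frame -2: TCG CAA TTG GTT CTA CAT CTG AAA CGA TTA — no ATG→stop ORF.
Frame -3: CGC AAT TGG TTC TAC ATC TGA AAC GAT — no ATG→stop ORF.
Longest ORF is 6 nt in frame +1 (positions 13–18).

+1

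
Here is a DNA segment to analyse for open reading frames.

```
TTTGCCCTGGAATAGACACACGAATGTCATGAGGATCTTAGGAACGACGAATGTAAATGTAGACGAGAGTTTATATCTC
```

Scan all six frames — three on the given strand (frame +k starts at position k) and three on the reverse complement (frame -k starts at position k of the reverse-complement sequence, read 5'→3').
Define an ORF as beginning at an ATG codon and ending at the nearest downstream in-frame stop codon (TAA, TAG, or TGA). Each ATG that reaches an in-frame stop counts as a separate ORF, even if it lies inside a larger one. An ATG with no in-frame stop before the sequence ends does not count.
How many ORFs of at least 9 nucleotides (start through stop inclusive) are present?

1

Reverse complement (5'→3'): GAGATATAAACTCTCGTCTACATTTACATTCGTCGTTCCTAAGATCCTCATGACATTCGTGTGTCTATTCCAGGGCAAA
Frame +1: TTT GCC CTG GAA TAG ACA CAC GAA TGT CAT GAG GAT CTT AGG AAC GAC GAA TGT AAA TGT AGA CGA GAG TTT ATA TCT — no ATG→stop ORF.
Frame +2: TTG CCC TGG AAT AGA CAC ACG AAT GTC ATG AGG ATC TTA GGA ACG ACG AAT GTA AAT GTA GAC GAG AGT TTA TAT CTC — no ATG→stop ORF.
Frame +3: TGC CCT GGA ATA GAC ACA CGA ATG TCA TGA GGA TCT TAG GAA CGA CGA ATG TAA ATG TAG ACG AGA GTT TAT ATC — ATG at 24, stop TGA at 30 → 9 nt; ATG at 51, stop TAA at 54 → 6 nt; ATG at 57, stop TAG at 60 → 6 nt.
Frame -1: GAG ATA TAA ACT CTC GTC TAC ATT TAC ATT CGT CGT TCC TAA GAT CCT CAT GAC ATT CGT GTG TCT ATT CCA GGG CAA — no ATG→stop ORF.
Frame -2: AGA TAT AAA CTC TCG TCT ACA TTT ACA TTC GTC GTT CCT AAG ATC CTC ATG ACA TTC GTG TGT CTA TTC CAG GGC AAA — no ATG→stop ORF.
Frame -3: GAT ATA AAC TCT CGT CTA CAT TTA CAT TCG TCG TTC CTA AGA TCC TCA TGA CAT TCG TGT GTC TAT TCC AGG GCA — no ATG→stop ORF.
ORFs ≥ 9 nucleotides: frame +3 24–32 (9 nucleotides). Count = 1.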